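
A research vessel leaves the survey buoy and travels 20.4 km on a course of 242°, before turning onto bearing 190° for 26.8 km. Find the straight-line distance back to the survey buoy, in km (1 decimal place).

42.5 km

Leg 1 (242°, 20.4 km): east 20.4 sin 242° = -18.01, north 20.4 cos 242° = -9.58
Leg 2 (190°, 26.8 km): east 26.8 sin 190° = -4.65, north 26.8 cos 190° = -26.39
Net: -22.67 east, -35.97 north. Distance = √((-22.67)² + (-35.97)²) = 42.516 km.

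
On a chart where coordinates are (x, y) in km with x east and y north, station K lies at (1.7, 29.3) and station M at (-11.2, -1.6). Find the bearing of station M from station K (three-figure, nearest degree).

203°

Δeast = -11.2 − 1.7 = -12.90; Δnorth = -1.6 − 29.3 = -30.90.
Bearing = atan2(Δeast, Δnorth) mod 360° = 202.66° ≈ 203°.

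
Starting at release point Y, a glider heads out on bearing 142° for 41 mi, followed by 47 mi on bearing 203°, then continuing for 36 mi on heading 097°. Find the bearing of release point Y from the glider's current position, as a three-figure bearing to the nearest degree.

Leg 1 (142°, 41 mi): east 41 sin 142° = 25.24, north 41 cos 142° = -32.31
Leg 2 (203°, 47 mi): east 47 sin 203° = -18.36, north 47 cos 203° = -43.26
Leg 3 (097°, 36 mi): east 36 sin 97° = 35.73, north 36 cos 97° = -4.39
Net displacement: 42.61 east, -79.96 north. Direction back to start is (-42.61, 79.96): bearing = atan2(-42.61, 79.96) mod 360° = 331.95° ≈ 332°.

332°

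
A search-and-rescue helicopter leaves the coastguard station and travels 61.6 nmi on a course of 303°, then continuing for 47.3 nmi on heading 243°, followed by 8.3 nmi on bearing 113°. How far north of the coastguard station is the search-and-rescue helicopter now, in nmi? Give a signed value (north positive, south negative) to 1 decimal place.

Leg 1 (303°, 61.6 nmi): east 61.6 sin 303° = -51.66, north 61.6 cos 303° = 33.55
Leg 2 (243°, 47.3 nmi): east 47.3 sin 243° = -42.14, north 47.3 cos 243° = -21.47
Leg 3 (113°, 8.3 nmi): east 8.3 sin 113° = 7.64, north 8.3 cos 113° = -3.24
Net north component: 8.83 nmi.

8.8 nmi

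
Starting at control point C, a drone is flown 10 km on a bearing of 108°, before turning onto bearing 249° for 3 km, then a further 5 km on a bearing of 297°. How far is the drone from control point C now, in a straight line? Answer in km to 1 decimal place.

2.9 km

Leg 1 (108°, 10 km): east 10 sin 108° = 9.51, north 10 cos 108° = -3.09
Leg 2 (249°, 3 km): east 3 sin 249° = -2.80, north 3 cos 249° = -1.08
Leg 3 (297°, 5 km): east 5 sin 297° = -4.46, north 5 cos 297° = 2.27
Net: 2.25 east, -1.90 north. Distance = √((2.25)² + (-1.90)²) = 2.946 km.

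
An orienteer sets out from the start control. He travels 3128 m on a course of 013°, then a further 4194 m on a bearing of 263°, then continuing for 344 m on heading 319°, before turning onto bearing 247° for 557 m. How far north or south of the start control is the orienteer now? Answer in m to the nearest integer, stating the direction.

2579 m north

Leg 1 (013°, 3128 m): east 3128 sin 13° = 703.65, north 3128 cos 13° = 3047.83
Leg 2 (263°, 4194 m): east 4194 sin 263° = -4162.74, north 4194 cos 263° = -511.12
Leg 3 (319°, 344 m): east 344 sin 319° = -225.68, north 344 cos 319° = 259.62
Leg 4 (247°, 557 m): east 557 sin 247° = -512.72, north 557 cos 247° = -217.64
Net north component: 2578.69 m.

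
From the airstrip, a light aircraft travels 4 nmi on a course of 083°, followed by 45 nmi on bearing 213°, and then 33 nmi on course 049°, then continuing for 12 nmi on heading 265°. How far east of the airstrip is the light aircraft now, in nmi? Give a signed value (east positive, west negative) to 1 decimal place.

-7.6 nmi

Leg 1 (083°, 4 nmi): east 4 sin 83° = 3.97, north 4 cos 83° = 0.49
Leg 2 (213°, 45 nmi): east 45 sin 213° = -24.51, north 45 cos 213° = -37.74
Leg 3 (049°, 33 nmi): east 33 sin 49° = 24.91, north 33 cos 49° = 21.65
Leg 4 (265°, 12 nmi): east 12 sin 265° = -11.95, north 12 cos 265° = -1.05
Net east component: -7.59 nmi.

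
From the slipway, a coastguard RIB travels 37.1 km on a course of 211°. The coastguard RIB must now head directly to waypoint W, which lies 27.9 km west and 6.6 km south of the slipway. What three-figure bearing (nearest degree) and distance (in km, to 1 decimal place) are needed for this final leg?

341°, 26.7 km

Leg 1 (211°, 37.1 km): east 37.1 sin 211° = -19.11, north 37.1 cos 211° = -31.80
Current position: (-19.11, -31.80). Target: (-27.9, -6.6). Remaining: Δeast = -8.79, Δnorth = 25.20.
Bearing = atan2(-8.79, 25.20) mod 360° = 340.77°; distance = √((-8.79)² + (25.20)²) = 26.691 km.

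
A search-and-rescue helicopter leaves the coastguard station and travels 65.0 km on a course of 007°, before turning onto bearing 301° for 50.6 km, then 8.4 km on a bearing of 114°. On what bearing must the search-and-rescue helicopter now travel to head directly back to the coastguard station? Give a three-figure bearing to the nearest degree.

Leg 1 (007°, 65.0 km): east 65.0 sin 7° = 7.92, north 65.0 cos 7° = 64.52
Leg 2 (301°, 50.6 km): east 50.6 sin 301° = -43.37, north 50.6 cos 301° = 26.06
Leg 3 (114°, 8.4 km): east 8.4 sin 114° = 7.67, north 8.4 cos 114° = -3.42
Net displacement: -27.78 east, 87.16 north. Direction back to start is (27.78, -87.16): bearing = atan2(27.78, -87.16) mod 360° = 162.32° ≈ 162°.

162°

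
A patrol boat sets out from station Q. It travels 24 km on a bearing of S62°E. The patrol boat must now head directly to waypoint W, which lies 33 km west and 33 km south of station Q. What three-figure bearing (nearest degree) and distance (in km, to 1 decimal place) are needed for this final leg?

248°, 58.4 km

Leg 1 (S62°E, 24 km): east 24 sin 118° = 21.19, north 24 cos 118° = -11.27
Current position: (21.19, -11.27). Target: (-33, -33). Remaining: Δeast = -54.19, Δnorth = -21.73.
Bearing = atan2(-54.19, -21.73) mod 360° = 248.15°; distance = √((-54.19)² + (-21.73)²) = 58.386 km.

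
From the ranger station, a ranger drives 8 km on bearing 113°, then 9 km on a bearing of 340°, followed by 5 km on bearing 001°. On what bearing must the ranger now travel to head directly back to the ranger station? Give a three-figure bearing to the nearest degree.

Leg 1 (113°, 8 km): east 8 sin 113° = 7.36, north 8 cos 113° = -3.13
Leg 2 (340°, 9 km): east 9 sin 340° = -3.08, north 9 cos 340° = 8.46
Leg 3 (001°, 5 km): east 5 sin 1° = 0.09, north 5 cos 1° = 5.00
Net displacement: 4.37 east, 10.33 north. Direction back to start is (-4.37, -10.33): bearing = atan2(-4.37, -10.33) mod 360° = 202.94° ≈ 203°.

203°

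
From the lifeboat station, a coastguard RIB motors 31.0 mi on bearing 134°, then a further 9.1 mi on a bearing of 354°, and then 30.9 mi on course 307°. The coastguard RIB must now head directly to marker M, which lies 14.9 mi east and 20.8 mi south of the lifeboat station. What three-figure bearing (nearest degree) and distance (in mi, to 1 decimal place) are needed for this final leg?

Leg 1 (134°, 31.0 mi): east 31.0 sin 134° = 22.30, north 31.0 cos 134° = -21.53
Leg 2 (354°, 9.1 mi): east 9.1 sin 354° = -0.95, north 9.1 cos 354° = 9.05
Leg 3 (307°, 30.9 mi): east 30.9 sin 307° = -24.68, north 30.9 cos 307° = 18.60
Current position: (-3.33, 6.11). Target: (14.9, -20.8). Remaining: Δeast = 18.23, Δnorth = -26.91.
Bearing = atan2(18.23, -26.91) mod 360° = 145.89°; distance = √((18.23)² + (-26.91)²) = 32.505 mi.

146°, 32.5 mi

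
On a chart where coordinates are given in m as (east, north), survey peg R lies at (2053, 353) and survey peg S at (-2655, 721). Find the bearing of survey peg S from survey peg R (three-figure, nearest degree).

Δeast = -2655 − 2053 = -4708.00; Δnorth = 721 − 353 = 368.00.
Bearing = atan2(Δeast, Δnorth) mod 360° = 274.47° ≈ 274°.

274°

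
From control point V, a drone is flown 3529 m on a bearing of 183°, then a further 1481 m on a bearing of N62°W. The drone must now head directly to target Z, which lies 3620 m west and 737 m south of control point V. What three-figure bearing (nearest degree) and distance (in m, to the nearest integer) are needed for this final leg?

Leg 1 (183°, 3529 m): east 3529 sin 183° = -184.69, north 3529 cos 183° = -3524.16
Leg 2 (N62°W, 1481 m): east 1481 sin 298° = -1307.65, north 1481 cos 298° = 695.29
Current position: (-1492.34, -2828.88). Target: (-3620, -737). Remaining: Δeast = -2127.66, Δnorth = 2091.88.
Bearing = atan2(-2127.66, 2091.88) mod 360° = 314.51°; distance = √((-2127.66)² + (2091.88)²) = 2983.771 m.

315°, 2984 m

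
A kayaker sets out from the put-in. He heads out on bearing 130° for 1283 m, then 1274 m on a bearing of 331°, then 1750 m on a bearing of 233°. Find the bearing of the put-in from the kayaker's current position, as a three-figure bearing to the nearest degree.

054°

Leg 1 (130°, 1283 m): east 1283 sin 130° = 982.84, north 1283 cos 130° = -824.70
Leg 2 (331°, 1274 m): east 1274 sin 331° = -617.65, north 1274 cos 331° = 1114.27
Leg 3 (233°, 1750 m): east 1750 sin 233° = -1397.61, north 1750 cos 233° = -1053.18
Net displacement: -1032.42 east, -763.61 north. Direction back to start is (1032.42, 763.61): bearing = atan2(1032.42, 763.61) mod 360° = 53.51° ≈ 054°.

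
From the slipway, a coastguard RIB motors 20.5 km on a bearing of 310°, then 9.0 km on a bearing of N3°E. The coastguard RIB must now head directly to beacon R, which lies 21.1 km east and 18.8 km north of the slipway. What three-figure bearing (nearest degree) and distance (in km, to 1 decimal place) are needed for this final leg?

Leg 1 (310°, 20.5 km): east 20.5 sin 310° = -15.70, north 20.5 cos 310° = 13.18
Leg 2 (N3°E, 9.0 km): east 9.0 sin 3° = 0.47, north 9.0 cos 3° = 8.99
Current position: (-15.23, 22.16). Target: (21.1, 18.8). Remaining: Δeast = 36.33, Δnorth = -3.36.
Bearing = atan2(36.33, -3.36) mod 360° = 95.29°; distance = √((36.33)² + (-3.36)²) = 36.488 km.

095°, 36.5 km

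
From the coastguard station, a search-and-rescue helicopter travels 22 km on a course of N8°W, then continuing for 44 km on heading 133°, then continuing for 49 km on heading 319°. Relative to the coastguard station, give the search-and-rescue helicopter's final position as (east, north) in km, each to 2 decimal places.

Leg 1 (N8°W, 22 km): east 22 sin 352° = -3.06, north 22 cos 352° = 21.79
Leg 2 (133°, 44 km): east 44 sin 133° = 32.18, north 44 cos 133° = -30.01
Leg 3 (319°, 49 km): east 49 sin 319° = -32.15, north 49 cos 319° = 36.98
Summing: -3.03 km east, 28.76 km north → (-3.03, 28.76).

(-3.03, 28.76)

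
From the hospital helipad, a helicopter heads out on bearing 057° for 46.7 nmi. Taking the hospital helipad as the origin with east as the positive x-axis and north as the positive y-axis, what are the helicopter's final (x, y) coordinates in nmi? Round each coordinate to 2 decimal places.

Leg 1 (057°, 46.7 nmi): east 46.7 sin 57° = 39.17, north 46.7 cos 57° = 25.43
Summing: 39.17 nmi east, 25.43 nmi north → (39.17, 25.43).

(39.17, 25.43)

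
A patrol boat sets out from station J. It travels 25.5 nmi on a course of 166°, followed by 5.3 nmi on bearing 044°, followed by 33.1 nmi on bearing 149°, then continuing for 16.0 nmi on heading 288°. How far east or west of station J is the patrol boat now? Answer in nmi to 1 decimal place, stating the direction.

11.7 nmi east

Leg 1 (166°, 25.5 nmi): east 25.5 sin 166° = 6.17, north 25.5 cos 166° = -24.74
Leg 2 (044°, 5.3 nmi): east 5.3 sin 44° = 3.68, north 5.3 cos 44° = 3.81
Leg 3 (149°, 33.1 nmi): east 33.1 sin 149° = 17.05, north 33.1 cos 149° = -28.37
Leg 4 (288°, 16.0 nmi): east 16.0 sin 288° = -15.22, north 16.0 cos 288° = 4.94
Net east component: 11.68 nmi.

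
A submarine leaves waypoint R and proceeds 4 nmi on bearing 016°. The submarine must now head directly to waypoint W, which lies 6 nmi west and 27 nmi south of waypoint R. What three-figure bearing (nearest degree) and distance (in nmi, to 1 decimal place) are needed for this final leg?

193°, 31.7 nmi

Leg 1 (016°, 4 nmi): east 4 sin 16° = 1.10, north 4 cos 16° = 3.85
Current position: (1.10, 3.85). Target: (-6, -27). Remaining: Δeast = -7.10, Δnorth = -30.85.
Bearing = atan2(-7.10, -30.85) mod 360° = 192.97°; distance = √((-7.10)² + (-30.85)²) = 31.652 nmi.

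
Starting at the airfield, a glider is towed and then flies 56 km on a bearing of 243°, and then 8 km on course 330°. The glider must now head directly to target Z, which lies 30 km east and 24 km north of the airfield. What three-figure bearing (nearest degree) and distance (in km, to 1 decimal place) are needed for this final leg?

063°, 94.0 km

Leg 1 (243°, 56 km): east 56 sin 243° = -49.90, north 56 cos 243° = -25.42
Leg 2 (330°, 8 km): east 8 sin 330° = -4.00, north 8 cos 330° = 6.93
Current position: (-53.90, -18.50). Target: (30, 24). Remaining: Δeast = 83.90, Δnorth = 42.50.
Bearing = atan2(83.90, 42.50) mod 360° = 63.14°; distance = √((83.90)² + (42.50)²) = 94.045 km.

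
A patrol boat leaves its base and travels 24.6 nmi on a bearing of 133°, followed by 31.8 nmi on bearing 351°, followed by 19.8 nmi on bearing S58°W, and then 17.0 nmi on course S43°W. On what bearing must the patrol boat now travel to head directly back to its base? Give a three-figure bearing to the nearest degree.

Leg 1 (133°, 24.6 nmi): east 24.6 sin 133° = 17.99, north 24.6 cos 133° = -16.78
Leg 2 (351°, 31.8 nmi): east 31.8 sin 351° = -4.97, north 31.8 cos 351° = 31.41
Leg 3 (S58°W, 19.8 nmi): east 19.8 sin 238° = -16.79, north 19.8 cos 238° = -10.49
Leg 4 (S43°W, 17.0 nmi): east 17.0 sin 223° = -11.59, north 17.0 cos 223° = -12.43
Net displacement: -15.37 east, -8.29 north. Direction back to start is (15.37, 8.29): bearing = atan2(15.37, 8.29) mod 360° = 61.65° ≈ 062°.

062°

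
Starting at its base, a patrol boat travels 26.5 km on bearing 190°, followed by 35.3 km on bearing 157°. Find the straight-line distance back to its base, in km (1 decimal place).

Leg 1 (190°, 26.5 km): east 26.5 sin 190° = -4.60, north 26.5 cos 190° = -26.10
Leg 2 (157°, 35.3 km): east 35.3 sin 157° = 13.79, north 35.3 cos 157° = -32.49
Net: 9.19 east, -58.59 north. Distance = √((9.19)² + (-58.59)²) = 59.308 km.

59.3 km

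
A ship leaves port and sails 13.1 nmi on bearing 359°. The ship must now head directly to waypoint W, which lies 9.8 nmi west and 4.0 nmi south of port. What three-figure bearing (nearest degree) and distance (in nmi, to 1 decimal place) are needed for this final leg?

209°, 19.6 nmi

Leg 1 (359°, 13.1 nmi): east 13.1 sin 359° = -0.23, north 13.1 cos 359° = 13.10
Current position: (-0.23, 13.10). Target: (-9.8, -4.0). Remaining: Δeast = -9.57, Δnorth = -17.10.
Bearing = atan2(-9.57, -17.10) mod 360° = 209.24°; distance = √((-9.57)² + (-17.10)²) = 19.595 nmi.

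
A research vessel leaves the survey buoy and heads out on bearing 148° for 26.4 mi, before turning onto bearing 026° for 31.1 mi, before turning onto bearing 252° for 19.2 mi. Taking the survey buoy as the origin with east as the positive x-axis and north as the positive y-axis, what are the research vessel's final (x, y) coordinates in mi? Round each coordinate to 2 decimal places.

Leg 1 (148°, 26.4 mi): east 26.4 sin 148° = 13.99, north 26.4 cos 148° = -22.39
Leg 2 (026°, 31.1 mi): east 31.1 sin 26° = 13.63, north 31.1 cos 26° = 27.95
Leg 3 (252°, 19.2 mi): east 19.2 sin 252° = -18.26, north 19.2 cos 252° = -5.93
Summing: 9.36 mi east, -0.37 mi north → (9.36, -0.37).

(9.36, -0.37)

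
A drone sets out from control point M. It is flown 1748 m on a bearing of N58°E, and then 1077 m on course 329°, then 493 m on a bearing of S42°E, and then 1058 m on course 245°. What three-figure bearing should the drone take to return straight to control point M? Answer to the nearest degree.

Leg 1 (N58°E, 1748 m): east 1748 sin 58° = 1482.39, north 1748 cos 58° = 926.30
Leg 2 (329°, 1077 m): east 1077 sin 329° = -554.70, north 1077 cos 329° = 923.17
Leg 3 (S42°E, 493 m): east 493 sin 138° = 329.88, north 493 cos 138° = -366.37
Leg 4 (245°, 1058 m): east 1058 sin 245° = -958.87, north 1058 cos 245° = -447.13
Net displacement: 298.70 east, 1035.97 north. Direction back to start is (-298.70, -1035.97): bearing = atan2(-298.70, -1035.97) mod 360° = 196.08° ≈ 196°.

196°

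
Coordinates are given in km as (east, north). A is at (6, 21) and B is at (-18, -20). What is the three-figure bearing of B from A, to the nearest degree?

Δeast = -18 − 6 = -24.00; Δnorth = -20 − 21 = -41.00.
Bearing = atan2(Δeast, Δnorth) mod 360° = 210.34° ≈ 210°.

210°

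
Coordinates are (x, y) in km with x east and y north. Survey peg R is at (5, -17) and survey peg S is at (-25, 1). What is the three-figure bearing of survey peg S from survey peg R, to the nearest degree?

Δeast = -25 − 5 = -30.00; Δnorth = 1 − -17 = 18.00.
Bearing = atan2(Δeast, Δnorth) mod 360° = 300.96° ≈ 301°.

301°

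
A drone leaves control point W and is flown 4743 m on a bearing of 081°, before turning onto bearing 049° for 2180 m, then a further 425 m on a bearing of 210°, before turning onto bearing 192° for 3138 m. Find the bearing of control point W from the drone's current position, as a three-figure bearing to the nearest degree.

283°

Leg 1 (081°, 4743 m): east 4743 sin 81° = 4684.61, north 4743 cos 81° = 741.97
Leg 2 (049°, 2180 m): east 2180 sin 49° = 1645.27, north 2180 cos 49° = 1430.21
Leg 3 (210°, 425 m): east 425 sin 210° = -212.50, north 425 cos 210° = -368.06
Leg 4 (192°, 3138 m): east 3138 sin 192° = -652.43, north 3138 cos 192° = -3069.43
Net displacement: 5464.95 east, -1265.31 north. Direction back to start is (-5464.95, 1265.31): bearing = atan2(-5464.95, 1265.31) mod 360° = 283.04° ≈ 283°.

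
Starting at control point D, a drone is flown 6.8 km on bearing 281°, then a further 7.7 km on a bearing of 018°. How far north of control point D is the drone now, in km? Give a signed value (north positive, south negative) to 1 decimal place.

Leg 1 (281°, 6.8 km): east 6.8 sin 281° = -6.68, north 6.8 cos 281° = 1.30
Leg 2 (018°, 7.7 km): east 7.7 sin 18° = 2.38, north 7.7 cos 18° = 7.32
Net north component: 8.62 km.

8.6 km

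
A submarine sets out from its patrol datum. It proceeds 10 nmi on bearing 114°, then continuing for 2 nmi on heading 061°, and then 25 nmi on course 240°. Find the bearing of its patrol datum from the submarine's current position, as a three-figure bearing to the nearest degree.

035°

Leg 1 (114°, 10 nmi): east 10 sin 114° = 9.14, north 10 cos 114° = -4.07
Leg 2 (061°, 2 nmi): east 2 sin 61° = 1.75, north 2 cos 61° = 0.97
Leg 3 (240°, 25 nmi): east 25 sin 240° = -21.65, north 25 cos 240° = -12.50
Net displacement: -10.77 east, -15.60 north. Direction back to start is (10.77, 15.60): bearing = atan2(10.77, 15.60) mod 360° = 34.61° ≈ 035°.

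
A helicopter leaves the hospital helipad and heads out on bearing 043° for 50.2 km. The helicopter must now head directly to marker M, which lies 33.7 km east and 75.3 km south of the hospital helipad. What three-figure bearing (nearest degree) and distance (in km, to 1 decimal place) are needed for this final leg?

Leg 1 (043°, 50.2 km): east 50.2 sin 43° = 34.24, north 50.2 cos 43° = 36.71
Current position: (34.24, 36.71). Target: (33.7, -75.3). Remaining: Δeast = -0.54, Δnorth = -112.01.
Bearing = atan2(-0.54, -112.01) mod 360° = 180.27°; distance = √((-0.54)² + (-112.01)²) = 112.015 km.

180°, 112.0 km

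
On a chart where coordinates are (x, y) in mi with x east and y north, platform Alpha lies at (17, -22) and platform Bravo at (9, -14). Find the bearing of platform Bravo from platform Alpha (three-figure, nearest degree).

Δeast = 9 − 17 = -8.00; Δnorth = -14 − -22 = 8.00.
Bearing = atan2(Δeast, Δnorth) mod 360° = 315.00° ≈ 315°.

315°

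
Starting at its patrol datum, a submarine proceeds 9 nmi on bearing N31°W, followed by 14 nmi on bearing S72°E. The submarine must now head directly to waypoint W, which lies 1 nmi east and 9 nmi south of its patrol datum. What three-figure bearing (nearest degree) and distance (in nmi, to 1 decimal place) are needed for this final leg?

212°, 14.6 nmi

Leg 1 (N31°W, 9 nmi): east 9 sin 329° = -4.64, north 9 cos 329° = 7.71
Leg 2 (S72°E, 14 nmi): east 14 sin 108° = 13.31, north 14 cos 108° = -4.33
Current position: (8.68, 3.39). Target: (1, -9). Remaining: Δeast = -7.68, Δnorth = -12.39.
Bearing = atan2(-7.68, -12.39) mod 360° = 211.79°; distance = √((-7.68)² + (-12.39)²) = 14.575 nmi.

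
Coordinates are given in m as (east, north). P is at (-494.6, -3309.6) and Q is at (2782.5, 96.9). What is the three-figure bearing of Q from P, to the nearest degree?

Δeast = 2782.5 − -494.6 = 3277.10; Δnorth = 96.9 − -3309.6 = 3406.50.
Bearing = atan2(Δeast, Δnorth) mod 360° = 43.89° ≈ 044°.

044°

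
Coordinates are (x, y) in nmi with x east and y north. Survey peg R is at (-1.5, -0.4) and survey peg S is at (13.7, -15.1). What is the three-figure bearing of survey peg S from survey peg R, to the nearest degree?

Δeast = 13.7 − -1.5 = 15.20; Δnorth = -15.1 − -0.4 = -14.70.
Bearing = atan2(Δeast, Δnorth) mod 360° = 134.04° ≈ 134°.

134°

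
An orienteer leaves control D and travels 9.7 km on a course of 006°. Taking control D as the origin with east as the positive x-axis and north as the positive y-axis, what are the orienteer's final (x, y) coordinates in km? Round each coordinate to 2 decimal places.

(1.01, 9.65)

Leg 1 (006°, 9.7 km): east 9.7 sin 6° = 1.01, north 9.7 cos 6° = 9.65
Summing: 1.01 km east, 9.65 km north → (1.01, 9.65).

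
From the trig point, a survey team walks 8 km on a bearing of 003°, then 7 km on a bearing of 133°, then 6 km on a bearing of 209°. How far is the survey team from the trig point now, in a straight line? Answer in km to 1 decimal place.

Leg 1 (003°, 8 km): east 8 sin 3° = 0.42, north 8 cos 3° = 7.99
Leg 2 (133°, 7 km): east 7 sin 133° = 5.12, north 7 cos 133° = -4.77
Leg 3 (209°, 6 km): east 6 sin 209° = -2.91, north 6 cos 209° = -5.25
Net: 2.63 east, -2.03 north. Distance = √((2.63)² + (-2.03)²) = 3.323 km.

3.3 km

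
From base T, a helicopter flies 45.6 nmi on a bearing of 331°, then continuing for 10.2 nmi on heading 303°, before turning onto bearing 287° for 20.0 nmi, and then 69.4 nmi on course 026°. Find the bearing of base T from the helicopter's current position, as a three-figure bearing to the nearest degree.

170°

Leg 1 (331°, 45.6 nmi): east 45.6 sin 331° = -22.11, north 45.6 cos 331° = 39.88
Leg 2 (303°, 10.2 nmi): east 10.2 sin 303° = -8.55, north 10.2 cos 303° = 5.56
Leg 3 (287°, 20.0 nmi): east 20.0 sin 287° = -19.13, north 20.0 cos 287° = 5.85
Leg 4 (026°, 69.4 nmi): east 69.4 sin 26° = 30.42, north 69.4 cos 26° = 62.38
Net displacement: -19.36 east, 113.66 north. Direction back to start is (19.36, -113.66): bearing = atan2(19.36, -113.66) mod 360° = 170.33° ≈ 170°.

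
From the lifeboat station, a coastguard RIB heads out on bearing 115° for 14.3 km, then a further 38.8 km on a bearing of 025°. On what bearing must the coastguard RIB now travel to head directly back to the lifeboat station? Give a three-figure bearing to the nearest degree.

225°

Leg 1 (115°, 14.3 km): east 14.3 sin 115° = 12.96, north 14.3 cos 115° = -6.04
Leg 2 (025°, 38.8 km): east 38.8 sin 25° = 16.40, north 38.8 cos 25° = 35.16
Net displacement: 29.36 east, 29.12 north. Direction back to start is (-29.36, -29.12): bearing = atan2(-29.36, -29.12) mod 360° = 225.23° ≈ 225°.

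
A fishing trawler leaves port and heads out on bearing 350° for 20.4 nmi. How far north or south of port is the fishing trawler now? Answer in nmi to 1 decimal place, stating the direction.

20.1 nmi north

Leg 1 (350°, 20.4 nmi): east 20.4 sin 350° = -3.54, north 20.4 cos 350° = 20.09
Net north component: 20.09 nmi.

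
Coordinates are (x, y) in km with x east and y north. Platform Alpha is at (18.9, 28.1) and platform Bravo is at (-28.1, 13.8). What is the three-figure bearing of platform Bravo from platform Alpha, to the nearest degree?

Δeast = -28.1 − 18.9 = -47.00; Δnorth = 13.8 − 28.1 = -14.30.
Bearing = atan2(Δeast, Δnorth) mod 360° = 253.08° ≈ 253°.

253°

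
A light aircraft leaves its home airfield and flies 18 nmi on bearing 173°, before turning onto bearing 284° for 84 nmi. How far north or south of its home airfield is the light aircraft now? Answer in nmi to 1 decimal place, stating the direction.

2.5 nmi north

Leg 1 (173°, 18 nmi): east 18 sin 173° = 2.19, north 18 cos 173° = -17.87
Leg 2 (284°, 84 nmi): east 84 sin 284° = -81.50, north 84 cos 284° = 20.32
Net north component: 2.46 nmi.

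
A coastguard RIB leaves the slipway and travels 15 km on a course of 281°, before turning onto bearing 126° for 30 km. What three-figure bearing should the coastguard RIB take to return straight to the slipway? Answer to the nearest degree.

327°

Leg 1 (281°, 15 km): east 15 sin 281° = -14.72, north 15 cos 281° = 2.86
Leg 2 (126°, 30 km): east 30 sin 126° = 24.27, north 30 cos 126° = -17.63
Net displacement: 9.55 east, -14.77 north. Direction back to start is (-9.55, 14.77): bearing = atan2(-9.55, 14.77) mod 360° = 327.13° ≈ 327°.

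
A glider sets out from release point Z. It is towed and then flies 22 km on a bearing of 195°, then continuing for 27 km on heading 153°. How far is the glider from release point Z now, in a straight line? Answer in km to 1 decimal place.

45.8 km

Leg 1 (195°, 22 km): east 22 sin 195° = -5.69, north 22 cos 195° = -21.25
Leg 2 (153°, 27 km): east 27 sin 153° = 12.26, north 27 cos 153° = -24.06
Net: 6.56 east, -45.31 north. Distance = √((6.56)² + (-45.31)²) = 45.781 km.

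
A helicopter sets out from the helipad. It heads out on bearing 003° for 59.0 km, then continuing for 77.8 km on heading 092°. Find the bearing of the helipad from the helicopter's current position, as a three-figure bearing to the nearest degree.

235°

Leg 1 (003°, 59.0 km): east 59.0 sin 3° = 3.09, north 59.0 cos 3° = 58.92
Leg 2 (092°, 77.8 km): east 77.8 sin 92° = 77.75, north 77.8 cos 92° = -2.72
Net displacement: 80.84 east, 56.20 north. Direction back to start is (-80.84, -56.20): bearing = atan2(-80.84, -56.20) mod 360° = 235.19° ≈ 235°.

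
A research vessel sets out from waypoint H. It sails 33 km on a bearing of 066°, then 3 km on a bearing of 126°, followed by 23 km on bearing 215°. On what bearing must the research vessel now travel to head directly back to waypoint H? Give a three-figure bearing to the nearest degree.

Leg 1 (066°, 33 km): east 33 sin 66° = 30.15, north 33 cos 66° = 13.42
Leg 2 (126°, 3 km): east 3 sin 126° = 2.43, north 3 cos 126° = -1.76
Leg 3 (215°, 23 km): east 23 sin 215° = -13.19, north 23 cos 215° = -18.84
Net displacement: 19.38 east, -7.18 north. Direction back to start is (-19.38, 7.18): bearing = atan2(-19.38, 7.18) mod 360° = 290.33° ≈ 290°.

290°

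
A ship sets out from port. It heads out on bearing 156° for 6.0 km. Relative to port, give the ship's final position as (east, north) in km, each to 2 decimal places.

Leg 1 (156°, 6.0 km): east 6.0 sin 156° = 2.44, north 6.0 cos 156° = -5.48
Summing: 2.44 km east, -5.48 km north → (2.44, -5.48).

(2.44, -5.48)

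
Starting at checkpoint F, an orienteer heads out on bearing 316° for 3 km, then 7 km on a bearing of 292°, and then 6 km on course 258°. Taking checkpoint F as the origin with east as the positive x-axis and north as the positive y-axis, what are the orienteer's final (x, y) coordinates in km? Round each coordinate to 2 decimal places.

Leg 1 (316°, 3 km): east 3 sin 316° = -2.08, north 3 cos 316° = 2.16
Leg 2 (292°, 7 km): east 7 sin 292° = -6.49, north 7 cos 292° = 2.62
Leg 3 (258°, 6 km): east 6 sin 258° = -5.87, north 6 cos 258° = -1.25
Summing: -14.44 km east, 3.53 km north → (-14.44, 3.53).

(-14.44, 3.53)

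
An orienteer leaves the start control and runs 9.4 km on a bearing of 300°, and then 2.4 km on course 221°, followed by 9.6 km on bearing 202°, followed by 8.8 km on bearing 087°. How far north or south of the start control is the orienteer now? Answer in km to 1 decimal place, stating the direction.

Leg 1 (300°, 9.4 km): east 9.4 sin 300° = -8.14, north 9.4 cos 300° = 4.70
Leg 2 (221°, 2.4 km): east 2.4 sin 221° = -1.57, north 2.4 cos 221° = -1.81
Leg 3 (202°, 9.6 km): east 9.6 sin 202° = -3.60, north 9.6 cos 202° = -8.90
Leg 4 (087°, 8.8 km): east 8.8 sin 87° = 8.79, north 8.8 cos 87° = 0.46
Net north component: -5.55 km.

5.6 km south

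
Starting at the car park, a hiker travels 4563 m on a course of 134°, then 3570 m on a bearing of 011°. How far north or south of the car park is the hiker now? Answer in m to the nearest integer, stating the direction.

Leg 1 (134°, 4563 m): east 4563 sin 134° = 3282.35, north 4563 cos 134° = -3169.73
Leg 2 (011°, 3570 m): east 3570 sin 11° = 681.19, north 3570 cos 11° = 3504.41
Net north component: 334.68 m.

335 m north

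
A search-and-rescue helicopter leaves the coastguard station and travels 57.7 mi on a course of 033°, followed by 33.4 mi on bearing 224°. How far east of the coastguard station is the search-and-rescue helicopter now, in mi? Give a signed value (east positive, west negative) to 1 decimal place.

8.2 mi

Leg 1 (033°, 57.7 mi): east 57.7 sin 33° = 31.43, north 57.7 cos 33° = 48.39
Leg 2 (224°, 33.4 mi): east 33.4 sin 224° = -23.20, north 33.4 cos 224° = -24.03
Net east component: 8.22 mi.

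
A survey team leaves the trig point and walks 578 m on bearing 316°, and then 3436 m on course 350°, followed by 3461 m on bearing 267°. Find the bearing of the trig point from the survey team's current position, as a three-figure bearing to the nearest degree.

129°

Leg 1 (316°, 578 m): east 578 sin 316° = -401.51, north 578 cos 316° = 415.78
Leg 2 (350°, 3436 m): east 3436 sin 350° = -596.66, north 3436 cos 350° = 3383.80
Leg 3 (267°, 3461 m): east 3461 sin 267° = -3456.26, north 3461 cos 267° = -181.13
Net displacement: -4454.42 east, 3618.44 north. Direction back to start is (4454.42, -3618.44): bearing = atan2(4454.42, -3618.44) mod 360° = 129.09° ≈ 129°.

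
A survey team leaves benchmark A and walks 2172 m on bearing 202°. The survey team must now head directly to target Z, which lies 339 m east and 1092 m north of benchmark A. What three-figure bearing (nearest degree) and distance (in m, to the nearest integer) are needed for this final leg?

Leg 1 (202°, 2172 m): east 2172 sin 202° = -813.65, north 2172 cos 202° = -2013.84
Current position: (-813.65, -2013.84). Target: (339, 1092). Remaining: Δeast = 1152.65, Δnorth = 3105.84.
Bearing = atan2(1152.65, 3105.84) mod 360° = 20.36°; distance = √((1152.65)² + (3105.84)²) = 3312.832 m.

020°, 3313 m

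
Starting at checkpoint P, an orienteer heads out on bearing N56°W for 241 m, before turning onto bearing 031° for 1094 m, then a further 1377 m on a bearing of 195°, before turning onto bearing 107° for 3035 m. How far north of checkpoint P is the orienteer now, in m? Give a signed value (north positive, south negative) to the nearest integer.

-1145 m

Leg 1 (N56°W, 241 m): east 241 sin 304° = -199.80, north 241 cos 304° = 134.77
Leg 2 (031°, 1094 m): east 1094 sin 31° = 563.45, north 1094 cos 31° = 937.74
Leg 3 (195°, 1377 m): east 1377 sin 195° = -356.39, north 1377 cos 195° = -1330.08
Leg 4 (107°, 3035 m): east 3035 sin 107° = 2902.38, north 3035 cos 107° = -887.35
Net north component: -1144.92 m.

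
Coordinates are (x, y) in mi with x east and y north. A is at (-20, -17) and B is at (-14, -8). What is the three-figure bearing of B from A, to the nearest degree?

Δeast = -14 − -20 = 6.00; Δnorth = -8 − -17 = 9.00.
Bearing = atan2(Δeast, Δnorth) mod 360° = 33.69° ≈ 034°.

034°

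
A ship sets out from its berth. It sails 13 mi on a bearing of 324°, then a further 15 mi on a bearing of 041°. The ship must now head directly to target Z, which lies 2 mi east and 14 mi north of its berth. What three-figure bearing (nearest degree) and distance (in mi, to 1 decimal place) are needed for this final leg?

Leg 1 (324°, 13 mi): east 13 sin 324° = -7.64, north 13 cos 324° = 10.52
Leg 2 (041°, 15 mi): east 15 sin 41° = 9.84, north 15 cos 41° = 11.32
Current position: (2.20, 21.84). Target: (2, 14). Remaining: Δeast = -0.20, Δnorth = -7.84.
Bearing = atan2(-0.20, -7.84) mod 360° = 181.46°; distance = √((-0.20)² + (-7.84)²) = 7.840 mi.

181°, 7.8 mi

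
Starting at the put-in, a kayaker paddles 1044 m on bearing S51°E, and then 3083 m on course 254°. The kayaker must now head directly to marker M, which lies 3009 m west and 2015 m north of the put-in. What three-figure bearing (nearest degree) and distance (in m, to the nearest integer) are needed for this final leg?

Leg 1 (S51°E, 1044 m): east 1044 sin 129° = 811.34, north 1044 cos 129° = -657.01
Leg 2 (254°, 3083 m): east 3083 sin 254° = -2963.57, north 3083 cos 254° = -849.79
Current position: (-2152.23, -1506.80). Target: (-3009, 2015). Remaining: Δeast = -856.77, Δnorth = 3521.80.
Bearing = atan2(-856.77, 3521.80) mod 360° = 346.33°; distance = √((-856.77)² + (3521.80)²) = 3624.518 m.

346°, 3625 m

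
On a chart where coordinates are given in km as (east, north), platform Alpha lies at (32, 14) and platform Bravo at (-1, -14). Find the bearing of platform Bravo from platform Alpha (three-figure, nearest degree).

230°

Δeast = -1 − 32 = -33.00; Δnorth = -14 − 14 = -28.00.
Bearing = atan2(Δeast, Δnorth) mod 360° = 229.69° ≈ 230°.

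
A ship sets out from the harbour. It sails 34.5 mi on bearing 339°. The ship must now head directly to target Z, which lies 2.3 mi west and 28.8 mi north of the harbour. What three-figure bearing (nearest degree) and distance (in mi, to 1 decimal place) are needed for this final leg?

109°, 10.6 mi

Leg 1 (339°, 34.5 mi): east 34.5 sin 339° = -12.36, north 34.5 cos 339° = 32.21
Current position: (-12.36, 32.21). Target: (-2.3, 28.8). Remaining: Δeast = 10.06, Δnorth = -3.41.
Bearing = atan2(10.06, -3.41) mod 360° = 108.71°; distance = √((10.06)² + (-3.41)²) = 10.625 mi.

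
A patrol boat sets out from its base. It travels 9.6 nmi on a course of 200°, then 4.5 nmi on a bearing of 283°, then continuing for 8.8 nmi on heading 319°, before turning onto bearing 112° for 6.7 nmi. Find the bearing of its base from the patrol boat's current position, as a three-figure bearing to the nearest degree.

062°

Leg 1 (200°, 9.6 nmi): east 9.6 sin 200° = -3.28, north 9.6 cos 200° = -9.02
Leg 2 (283°, 4.5 nmi): east 4.5 sin 283° = -4.38, north 4.5 cos 283° = 1.01
Leg 3 (319°, 8.8 nmi): east 8.8 sin 319° = -5.77, north 8.8 cos 319° = 6.64
Leg 4 (112°, 6.7 nmi): east 6.7 sin 112° = 6.21, north 6.7 cos 112° = -2.51
Net displacement: -7.23 east, -3.88 north. Direction back to start is (7.23, 3.88): bearing = atan2(7.23, 3.88) mod 360° = 61.79° ≈ 062°.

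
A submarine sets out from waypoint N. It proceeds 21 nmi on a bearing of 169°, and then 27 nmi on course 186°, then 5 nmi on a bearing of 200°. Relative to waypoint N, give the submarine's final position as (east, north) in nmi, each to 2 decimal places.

(-0.53, -52.16)

Leg 1 (169°, 21 nmi): east 21 sin 169° = 4.01, north 21 cos 169° = -20.61
Leg 2 (186°, 27 nmi): east 27 sin 186° = -2.82, north 27 cos 186° = -26.85
Leg 3 (200°, 5 nmi): east 5 sin 200° = -1.71, north 5 cos 200° = -4.70
Summing: -0.53 nmi east, -52.16 nmi north → (-0.53, -52.16).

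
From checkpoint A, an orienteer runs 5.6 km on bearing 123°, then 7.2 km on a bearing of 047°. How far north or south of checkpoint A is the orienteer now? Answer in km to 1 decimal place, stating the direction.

1.9 km north

Leg 1 (123°, 5.6 km): east 5.6 sin 123° = 4.70, north 5.6 cos 123° = -3.05
Leg 2 (047°, 7.2 km): east 7.2 sin 47° = 5.27, north 7.2 cos 47° = 4.91
Net north component: 1.86 km.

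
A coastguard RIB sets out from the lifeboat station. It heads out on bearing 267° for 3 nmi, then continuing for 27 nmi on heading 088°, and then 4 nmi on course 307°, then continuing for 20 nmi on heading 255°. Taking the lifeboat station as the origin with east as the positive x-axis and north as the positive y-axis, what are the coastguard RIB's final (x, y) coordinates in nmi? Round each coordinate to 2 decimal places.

Leg 1 (267°, 3 nmi): east 3 sin 267° = -3.00, north 3 cos 267° = -0.16
Leg 2 (088°, 27 nmi): east 27 sin 88° = 26.98, north 27 cos 88° = 0.94
Leg 3 (307°, 4 nmi): east 4 sin 307° = -3.19, north 4 cos 307° = 2.41
Leg 4 (255°, 20 nmi): east 20 sin 255° = -19.32, north 20 cos 255° = -5.18
Summing: 1.47 nmi east, -1.98 nmi north → (1.47, -1.98).

(1.47, -1.98)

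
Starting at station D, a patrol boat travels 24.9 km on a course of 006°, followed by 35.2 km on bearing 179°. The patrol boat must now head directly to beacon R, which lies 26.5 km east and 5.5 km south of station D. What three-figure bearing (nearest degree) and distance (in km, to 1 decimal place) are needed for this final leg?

Leg 1 (006°, 24.9 km): east 24.9 sin 6° = 2.60, north 24.9 cos 6° = 24.76
Leg 2 (179°, 35.2 km): east 35.2 sin 179° = 0.61, north 35.2 cos 179° = -35.19
Current position: (3.22, -10.43). Target: (26.5, -5.5). Remaining: Δeast = 23.28, Δnorth = 4.93.
Bearing = atan2(23.28, 4.93) mod 360° = 78.04°; distance = √((23.28)² + (4.93)²) = 23.799 km.

078°, 23.8 km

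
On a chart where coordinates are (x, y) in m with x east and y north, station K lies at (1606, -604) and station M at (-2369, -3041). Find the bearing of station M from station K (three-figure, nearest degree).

Δeast = -2369 − 1606 = -3975.00; Δnorth = -3041 − -604 = -2437.00.
Bearing = atan2(Δeast, Δnorth) mod 360° = 238.49° ≈ 238°.

238°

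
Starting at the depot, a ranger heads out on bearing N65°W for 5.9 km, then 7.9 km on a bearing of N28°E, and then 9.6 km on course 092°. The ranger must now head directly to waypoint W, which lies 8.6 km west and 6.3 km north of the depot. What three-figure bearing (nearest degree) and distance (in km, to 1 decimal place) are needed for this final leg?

260°, 16.8 km

Leg 1 (N65°W, 5.9 km): east 5.9 sin 295° = -5.35, north 5.9 cos 295° = 2.49
Leg 2 (N28°E, 7.9 km): east 7.9 sin 28° = 3.71, north 7.9 cos 28° = 6.98
Leg 3 (092°, 9.6 km): east 9.6 sin 92° = 9.59, north 9.6 cos 92° = -0.34
Current position: (7.96, 9.13). Target: (-8.6, 6.3). Remaining: Δeast = -16.56, Δnorth = -2.83.
Bearing = atan2(-16.56, -2.83) mod 360° = 260.29°; distance = √((-16.56)² + (-2.83)²) = 16.797 km.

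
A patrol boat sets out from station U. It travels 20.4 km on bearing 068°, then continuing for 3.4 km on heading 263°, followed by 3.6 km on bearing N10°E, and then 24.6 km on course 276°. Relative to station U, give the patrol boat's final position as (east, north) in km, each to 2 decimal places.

(-8.30, 13.34)

Leg 1 (068°, 20.4 km): east 20.4 sin 68° = 18.91, north 20.4 cos 68° = 7.64
Leg 2 (263°, 3.4 km): east 3.4 sin 263° = -3.37, north 3.4 cos 263° = -0.41
Leg 3 (N10°E, 3.6 km): east 3.6 sin 10° = 0.63, north 3.6 cos 10° = 3.55
Leg 4 (276°, 24.6 km): east 24.6 sin 276° = -24.47, north 24.6 cos 276° = 2.57
Summing: -8.30 km east, 13.34 km north → (-8.30, 13.34).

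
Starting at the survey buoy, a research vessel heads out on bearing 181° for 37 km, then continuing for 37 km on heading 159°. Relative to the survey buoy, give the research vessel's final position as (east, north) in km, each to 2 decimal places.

Leg 1 (181°, 37 km): east 37 sin 181° = -0.65, north 37 cos 181° = -36.99
Leg 2 (159°, 37 km): east 37 sin 159° = 13.26, north 37 cos 159° = -34.54
Summing: 12.61 km east, -71.54 km north → (12.61, -71.54).

(12.61, -71.54)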